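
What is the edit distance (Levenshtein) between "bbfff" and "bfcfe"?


Computing edit distance: "bbfff" -> "bfcfe"
DP table:
           b    f    c    f    e
      0    1    2    3    4    5
  b   1    0    1    2    3    4
  b   2    1    1    2    3    4
  f   3    2    1    2    2    3
  f   4    3    2    2    2    3
  f   5    4    3    3    2    3
Edit distance = dp[5][5] = 3

3


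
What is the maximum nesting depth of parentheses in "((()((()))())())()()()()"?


Input: "((()((()))())())()()()()"
Tracking depth:
  Position 0 '(': depth becomes 1
  Position 1 '(': depth becomes 2
  Position 2 '(': depth becomes 3
  Position 3 ')': depth becomes 2
  Position 4 '(': depth becomes 3
  Position 5 '(': depth becomes 4
  Position 6 '(': depth becomes 5
  Position 7 ')': depth becomes 4
  Position 8 ')': depth becomes 3
  Position 9 ')': depth becomes 2
  Position 10 '(': depth becomes 3
  Position 11 ')': depth becomes 2
  Position 12 ')': depth becomes 1
  Position 13 '(': depth becomes 2
  Position 14 ')': depth becomes 1
  Position 15 ')': depth becomes 0
  Position 16 '(': depth becomes 1
  Position 17 ')': depth becomes 0
  Position 18 '(': depth becomes 1
  Position 19 ')': depth becomes 0
  Position 20 '(': depth becomes 1
  Position 21 ')': depth becomes 0
  Position 22 '(': depth becomes 1
  Position 23 ')': depth becomes 0
Maximum depth reached: 5

5


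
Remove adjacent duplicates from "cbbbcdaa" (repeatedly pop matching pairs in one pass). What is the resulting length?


Input: cbbbcdaa
Stack-based adjacent duplicate removal:
  Read 'c': push. Stack: c
  Read 'b': push. Stack: cb
  Read 'b': matches stack top 'b' => pop. Stack: c
  Read 'b': push. Stack: cb
  Read 'c': push. Stack: cbc
  Read 'd': push. Stack: cbcd
  Read 'a': push. Stack: cbcda
  Read 'a': matches stack top 'a' => pop. Stack: cbcd
Final stack: "cbcd" (length 4)

4


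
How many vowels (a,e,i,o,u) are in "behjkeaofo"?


Input: behjkeaofo
Checking each character:
  'b' at position 0: consonant
  'e' at position 1: vowel (running total: 1)
  'h' at position 2: consonant
  'j' at position 3: consonant
  'k' at position 4: consonant
  'e' at position 5: vowel (running total: 2)
  'a' at position 6: vowel (running total: 3)
  'o' at position 7: vowel (running total: 4)
  'f' at position 8: consonant
  'o' at position 9: vowel (running total: 5)
Total vowels: 5

5


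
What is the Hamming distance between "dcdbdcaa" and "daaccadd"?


Comparing "dcdbdcaa" and "daaccadd" position by position:
  Position 0: 'd' vs 'd' => same
  Position 1: 'c' vs 'a' => differ
  Position 2: 'd' vs 'a' => differ
  Position 3: 'b' vs 'c' => differ
  Position 4: 'd' vs 'c' => differ
  Position 5: 'c' vs 'a' => differ
  Position 6: 'a' vs 'd' => differ
  Position 7: 'a' vs 'd' => differ
Total differences (Hamming distance): 7

7


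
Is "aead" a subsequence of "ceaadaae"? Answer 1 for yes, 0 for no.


Check if "aead" is a subsequence of "ceaadaae"
Greedy scan:
  Position 0 ('c'): no match needed
  Position 1 ('e'): no match needed
  Position 2 ('a'): matches sub[0] = 'a'
  Position 3 ('a'): no match needed
  Position 4 ('d'): no match needed
  Position 5 ('a'): no match needed
  Position 6 ('a'): no match needed
  Position 7 ('e'): matches sub[1] = 'e'
Only matched 2/4 characters => not a subsequence

0


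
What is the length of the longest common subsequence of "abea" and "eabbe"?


LCS of "abea" and "eabbe"
DP table:
           e    a    b    b    e
      0    0    0    0    0    0
  a   0    0    1    1    1    1
  b   0    0    1    2    2    2
  e   0    1    1    2    2    3
  a   0    1    2    2    2    3
LCS length = dp[4][5] = 3

3


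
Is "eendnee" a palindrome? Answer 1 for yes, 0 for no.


Input: eendnee
Reversed: eendnee
  Compare pos 0 ('e') with pos 6 ('e'): match
  Compare pos 1 ('e') with pos 5 ('e'): match
  Compare pos 2 ('n') with pos 4 ('n'): match
Result: palindrome

1


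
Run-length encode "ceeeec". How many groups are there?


Input: ceeeec
Scanning for consecutive runs:
  Group 1: 'c' x 1 (positions 0-0)
  Group 2: 'e' x 4 (positions 1-4)
  Group 3: 'c' x 1 (positions 5-5)
Total groups: 3

3


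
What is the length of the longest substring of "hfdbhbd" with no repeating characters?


Input: "hfdbhbd"
Sliding window (track last position of each char):
  Position 0 ('h'): window [0,0] length 1 -- new best
  Position 1 ('f'): window [0,1] length 2 -- new best
  Position 2 ('d'): window [0,2] length 3 -- new best
  Position 3 ('b'): window [0,3] length 4 -- new best
  Position 4 ('h'): repeat (last at 0), move window start to 1
  Position 4 ('h'): window [1,4] length 4
  Position 5 ('b'): repeat (last at 3), move window start to 4
  Position 5 ('b'): window [4,5] length 2
  Position 6 ('d'): window [4,6] length 3
Longest substring with no repeats: "hfdb" with length 4

4


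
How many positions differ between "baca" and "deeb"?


Comparing "baca" and "deeb" position by position:
  Position 0: 'b' vs 'd' => DIFFER
  Position 1: 'a' vs 'e' => DIFFER
  Position 2: 'c' vs 'e' => DIFFER
  Position 3: 'a' vs 'b' => DIFFER
Positions that differ: 4

4


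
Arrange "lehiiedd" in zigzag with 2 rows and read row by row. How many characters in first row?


Zigzag "lehiiedd" into 2 rows:
Placing characters:
  'l' => row 0
  'e' => row 1
  'h' => row 0
  'i' => row 1
  'i' => row 0
  'e' => row 1
  'd' => row 0
  'd' => row 1
Rows:
  Row 0: "lhid"
  Row 1: "eied"
First row length: 4

4


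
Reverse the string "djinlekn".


Input: djinlekn
Reading characters right to left:
  Position 7: 'n'
  Position 6: 'k'
  Position 5: 'e'
  Position 4: 'l'
  Position 3: 'n'
  Position 2: 'i'
  Position 1: 'j'
  Position 0: 'd'
Reversed: nkelnijd

nkelnijd


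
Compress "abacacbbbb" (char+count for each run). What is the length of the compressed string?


Input: abacacbbbb
Runs:
  'a' x 1 => "a1"
  'b' x 1 => "b1"
  'a' x 1 => "a1"
  'c' x 1 => "c1"
  'a' x 1 => "a1"
  'c' x 1 => "c1"
  'b' x 4 => "b4"
Compressed: "a1b1a1c1a1c1b4"
Compressed length: 14

14


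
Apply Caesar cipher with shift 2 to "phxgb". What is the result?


Caesar cipher: shift "phxgb" by 2
  'p' (pos 15) + 2 = pos 17 = 'r'
  'h' (pos 7) + 2 = pos 9 = 'j'
  'x' (pos 23) + 2 = pos 25 = 'z'
  'g' (pos 6) + 2 = pos 8 = 'i'
  'b' (pos 1) + 2 = pos 3 = 'd'
Result: rjzid

rjzid


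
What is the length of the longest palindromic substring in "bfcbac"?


Input: "bfcbac"
Checking substrings for palindromes:
  No multi-char palindromic substrings found
Longest palindromic substring: "b" with length 1

1


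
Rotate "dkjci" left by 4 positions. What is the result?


Input: "dkjci", rotate left by 4
First 4 characters: "dkjc"
Remaining characters: "i"
Concatenate remaining + first: "i" + "dkjc" = "idkjc"

idkjc


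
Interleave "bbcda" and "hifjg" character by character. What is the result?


Interleaving "bbcda" and "hifjg":
  Position 0: 'b' from first, 'h' from second => "bh"
  Position 1: 'b' from first, 'i' from second => "bi"
  Position 2: 'c' from first, 'f' from second => "cf"
  Position 3: 'd' from first, 'j' from second => "dj"
  Position 4: 'a' from first, 'g' from second => "ag"
Result: bhbicfdjag

bhbicfdjag


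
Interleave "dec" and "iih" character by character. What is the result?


Interleaving "dec" and "iih":
  Position 0: 'd' from first, 'i' from second => "di"
  Position 1: 'e' from first, 'i' from second => "ei"
  Position 2: 'c' from first, 'h' from second => "ch"
Result: dieich

dieich


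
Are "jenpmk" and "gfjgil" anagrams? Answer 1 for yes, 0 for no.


Strings: "jenpmk", "gfjgil"
Sorted first:  ejkmnp
Sorted second: fggijl
Differ at position 0: 'e' vs 'f' => not anagrams

0


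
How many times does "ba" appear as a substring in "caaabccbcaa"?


Searching for "ba" in "caaabccbcaa"
Scanning each position:
  Position 0: "ca" => no
  Position 1: "aa" => no
  Position 2: "aa" => no
  Position 3: "ab" => no
  Position 4: "bc" => no
  Position 5: "cc" => no
  Position 6: "cb" => no
  Position 7: "bc" => no
  Position 8: "ca" => no
  Position 9: "aa" => no
Total occurrences: 0

0


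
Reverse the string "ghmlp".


Input: ghmlp
Reading characters right to left:
  Position 4: 'p'
  Position 3: 'l'
  Position 2: 'm'
  Position 1: 'h'
  Position 0: 'g'
Reversed: plmhg

plmhg


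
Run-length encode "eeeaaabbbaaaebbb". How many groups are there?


Input: eeeaaabbbaaaebbb
Scanning for consecutive runs:
  Group 1: 'e' x 3 (positions 0-2)
  Group 2: 'a' x 3 (positions 3-5)
  Group 3: 'b' x 3 (positions 6-8)
  Group 4: 'a' x 3 (positions 9-11)
  Group 5: 'e' x 1 (positions 12-12)
  Group 6: 'b' x 3 (positions 13-15)
Total groups: 6

6


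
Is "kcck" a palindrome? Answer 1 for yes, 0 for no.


Input: kcck
Reversed: kcck
  Compare pos 0 ('k') with pos 3 ('k'): match
  Compare pos 1 ('c') with pos 2 ('c'): match
Result: palindrome

1


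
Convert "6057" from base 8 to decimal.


Input: "6057" in base 8
Positional expansion:
  Digit '6' (value 6) x 8^3 = 3072
  Digit '0' (value 0) x 8^2 = 0
  Digit '5' (value 5) x 8^1 = 40
  Digit '7' (value 7) x 8^0 = 7
Sum = 3119

3119


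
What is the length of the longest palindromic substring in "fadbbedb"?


Input: "fadbbedb"
Checking substrings for palindromes:
  [3:5] "bb" (len 2) => palindrome
Longest palindromic substring: "bb" with length 2

2


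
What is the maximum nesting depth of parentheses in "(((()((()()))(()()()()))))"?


Input: "(((()((()()))(()()()()))))"
Tracking depth:
  Position 0 '(': depth becomes 1
  Position 1 '(': depth becomes 2
  Position 2 '(': depth becomes 3
  Position 3 '(': depth becomes 4
  Position 4 ')': depth becomes 3
  Position 5 '(': depth becomes 4
  Position 6 '(': depth becomes 5
  Position 7 '(': depth becomes 6
  Position 8 ')': depth becomes 5
  Position 9 '(': depth becomes 6
  Position 10 ')': depth becomes 5
  Position 11 ')': depth becomes 4
  Position 12 ')': depth becomes 3
  Position 13 '(': depth becomes 4
  Position 14 '(': depth becomes 5
  Position 15 ')': depth becomes 4
  Position 16 '(': depth becomes 5
  Position 17 ')': depth becomes 4
  Position 18 '(': depth becomes 5
  Position 19 ')': depth becomes 4
  Position 20 '(': depth becomes 5
  Position 21 ')': depth becomes 4
  Position 22 ')': depth becomes 3
  Position 23 ')': depth becomes 2
  Position 24 ')': depth becomes 1
  Position 25 ')': depth becomes 0
Maximum depth reached: 6

6


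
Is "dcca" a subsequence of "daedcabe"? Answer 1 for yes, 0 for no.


Check if "dcca" is a subsequence of "daedcabe"
Greedy scan:
  Position 0 ('d'): matches sub[0] = 'd'
  Position 1 ('a'): no match needed
  Position 2 ('e'): no match needed
  Position 3 ('d'): no match needed
  Position 4 ('c'): matches sub[1] = 'c'
  Position 5 ('a'): no match needed
  Position 6 ('b'): no match needed
  Position 7 ('e'): no match needed
Only matched 2/4 characters => not a subsequence

0


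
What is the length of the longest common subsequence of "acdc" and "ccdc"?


LCS of "acdc" and "ccdc"
DP table:
           c    c    d    c
      0    0    0    0    0
  a   0    0    0    0    0
  c   0    1    1    1    1
  d   0    1    1    2    2
  c   0    1    2    2    3
LCS length = dp[4][4] = 3

3


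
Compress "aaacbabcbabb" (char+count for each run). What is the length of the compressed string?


Input: aaacbabcbabb
Runs:
  'a' x 3 => "a3"
  'c' x 1 => "c1"
  'b' x 1 => "b1"
  'a' x 1 => "a1"
  'b' x 1 => "b1"
  'c' x 1 => "c1"
  'b' x 1 => "b1"
  'a' x 1 => "a1"
  'b' x 2 => "b2"
Compressed: "a3c1b1a1b1c1b1a1b2"
Compressed length: 18

18


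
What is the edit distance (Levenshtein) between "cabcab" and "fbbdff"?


Computing edit distance: "cabcab" -> "fbbdff"
DP table:
           f    b    b    d    f    f
      0    1    2    3    4    5    6
  c   1    1    2    3    4    5    6
  a   2    2    2    3    4    5    6
  b   3    3    2    2    3    4    5
  c   4    4    3    3    3    4    5
  a   5    5    4    4    4    4    5
  b   6    6    5    4    5    5    5
Edit distance = dp[6][6] = 5

5


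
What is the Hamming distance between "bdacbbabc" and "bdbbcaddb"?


Comparing "bdacbbabc" and "bdbbcaddb" position by position:
  Position 0: 'b' vs 'b' => same
  Position 1: 'd' vs 'd' => same
  Position 2: 'a' vs 'b' => differ
  Position 3: 'c' vs 'b' => differ
  Position 4: 'b' vs 'c' => differ
  Position 5: 'b' vs 'a' => differ
  Position 6: 'a' vs 'd' => differ
  Position 7: 'b' vs 'd' => differ
  Position 8: 'c' vs 'b' => differ
Total differences (Hamming distance): 7

7


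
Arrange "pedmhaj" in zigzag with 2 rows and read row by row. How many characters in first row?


Zigzag "pedmhaj" into 2 rows:
Placing characters:
  'p' => row 0
  'e' => row 1
  'd' => row 0
  'm' => row 1
  'h' => row 0
  'a' => row 1
  'j' => row 0
Rows:
  Row 0: "pdhj"
  Row 1: "ema"
First row length: 4

4


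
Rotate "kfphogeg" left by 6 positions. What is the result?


Input: "kfphogeg", rotate left by 6
First 6 characters: "kfphog"
Remaining characters: "eg"
Concatenate remaining + first: "eg" + "kfphog" = "egkfphog"

egkfphog


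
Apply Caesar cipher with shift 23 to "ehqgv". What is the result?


Caesar cipher: shift "ehqgv" by 23
  'e' (pos 4) + 23 = pos 1 = 'b'
  'h' (pos 7) + 23 = pos 4 = 'e'
  'q' (pos 16) + 23 = pos 13 = 'n'
  'g' (pos 6) + 23 = pos 3 = 'd'
  'v' (pos 21) + 23 = pos 18 = 's'
Result: bends

bends


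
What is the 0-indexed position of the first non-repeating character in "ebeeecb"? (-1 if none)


Input: ebeeecb
Character frequencies:
  'b': 2
  'c': 1
  'e': 4
Scanning left to right for freq == 1:
  Position 0 ('e'): freq=4, skip
  Position 1 ('b'): freq=2, skip
  Position 2 ('e'): freq=4, skip
  Position 3 ('e'): freq=4, skip
  Position 4 ('e'): freq=4, skip
  Position 5 ('c'): unique! => answer = 5

5


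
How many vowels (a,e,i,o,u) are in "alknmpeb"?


Input: alknmpeb
Checking each character:
  'a' at position 0: vowel (running total: 1)
  'l' at position 1: consonant
  'k' at position 2: consonant
  'n' at position 3: consonant
  'm' at position 4: consonant
  'p' at position 5: consonant
  'e' at position 6: vowel (running total: 2)
  'b' at position 7: consonant
Total vowels: 2

2


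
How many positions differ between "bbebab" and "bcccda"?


Comparing "bbebab" and "bcccda" position by position:
  Position 0: 'b' vs 'b' => same
  Position 1: 'b' vs 'c' => DIFFER
  Position 2: 'e' vs 'c' => DIFFER
  Position 3: 'b' vs 'c' => DIFFER
  Position 4: 'a' vs 'd' => DIFFER
  Position 5: 'b' vs 'a' => DIFFER
Positions that differ: 5

5


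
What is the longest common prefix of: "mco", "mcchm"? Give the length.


Words: mco, mcchm
  Position 0: all 'm' => match
  Position 1: all 'c' => match
  Position 2: ('o', 'c') => mismatch, stop
LCP = "mc" (length 2)

2


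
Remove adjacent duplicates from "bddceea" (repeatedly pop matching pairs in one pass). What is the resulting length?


Input: bddceea
Stack-based adjacent duplicate removal:
  Read 'b': push. Stack: b
  Read 'd': push. Stack: bd
  Read 'd': matches stack top 'd' => pop. Stack: b
  Read 'c': push. Stack: bc
  Read 'e': push. Stack: bce
  Read 'e': matches stack top 'e' => pop. Stack: bc
  Read 'a': push. Stack: bca
Final stack: "bca" (length 3)

3


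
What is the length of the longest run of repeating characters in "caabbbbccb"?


Input: "caabbbbccb"
Scanning for longest run:
  Position 1 ('a'): new char, reset run to 1
  Position 2 ('a'): continues run of 'a', length=2
  Position 3 ('b'): new char, reset run to 1
  Position 4 ('b'): continues run of 'b', length=2
  Position 5 ('b'): continues run of 'b', length=3
  Position 6 ('b'): continues run of 'b', length=4
  Position 7 ('c'): new char, reset run to 1
  Position 8 ('c'): continues run of 'c', length=2
  Position 9 ('b'): new char, reset run to 1
Longest run: 'b' with length 4

4


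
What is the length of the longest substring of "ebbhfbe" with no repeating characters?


Input: "ebbhfbe"
Sliding window (track last position of each char):
  Position 0 ('e'): window [0,0] length 1 -- new best
  Position 1 ('b'): window [0,1] length 2 -- new best
  Position 2 ('b'): repeat (last at 1), move window start to 2
  Position 2 ('b'): window [2,2] length 1
  Position 3 ('h'): window [2,3] length 2
  Position 4 ('f'): window [2,4] length 3 -- new best
  Position 5 ('b'): repeat (last at 2), move window start to 3
  Position 5 ('b'): window [3,5] length 3
  Position 6 ('e'): window [3,6] length 4 -- new best
Longest substring with no repeats: "hfbe" with length 4

4


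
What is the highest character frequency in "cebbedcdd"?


Input: cebbedcdd
Character counts:
  'b': 2
  'c': 2
  'd': 3
  'e': 2
Maximum frequency: 3

3


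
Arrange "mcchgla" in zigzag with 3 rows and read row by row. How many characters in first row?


Zigzag "mcchgla" into 3 rows:
Placing characters:
  'm' => row 0
  'c' => row 1
  'c' => row 2
  'h' => row 1
  'g' => row 0
  'l' => row 1
  'a' => row 2
Rows:
  Row 0: "mg"
  Row 1: "chl"
  Row 2: "ca"
First row length: 2

2


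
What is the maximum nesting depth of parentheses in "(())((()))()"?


Input: "(())((()))()"
Tracking depth:
  Position 0 '(': depth becomes 1
  Position 1 '(': depth becomes 2
  Position 2 ')': depth becomes 1
  Position 3 ')': depth becomes 0
  Position 4 '(': depth becomes 1
  Position 5 '(': depth becomes 2
  Position 6 '(': depth becomes 3
  Position 7 ')': depth becomes 2
  Position 8 ')': depth becomes 1
  Position 9 ')': depth becomes 0
  Position 10 '(': depth becomes 1
  Position 11 ')': depth becomes 0
Maximum depth reached: 3

3


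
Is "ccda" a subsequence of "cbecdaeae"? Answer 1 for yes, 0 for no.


Check if "ccda" is a subsequence of "cbecdaeae"
Greedy scan:
  Position 0 ('c'): matches sub[0] = 'c'
  Position 1 ('b'): no match needed
  Position 2 ('e'): no match needed
  Position 3 ('c'): matches sub[1] = 'c'
  Position 4 ('d'): matches sub[2] = 'd'
  Position 5 ('a'): matches sub[3] = 'a'
  Position 6 ('e'): no match needed
  Position 7 ('a'): no match needed
  Position 8 ('e'): no match needed
All 4 characters matched => is a subsequence

1


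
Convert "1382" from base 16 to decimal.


Input: "1382" in base 16
Positional expansion:
  Digit '1' (value 1) x 16^3 = 4096
  Digit '3' (value 3) x 16^2 = 768
  Digit '8' (value 8) x 16^1 = 128
  Digit '2' (value 2) x 16^0 = 2
Sum = 4994

4994


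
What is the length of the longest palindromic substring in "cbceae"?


Input: "cbceae"
Checking substrings for palindromes:
  [0:3] "cbc" (len 3) => palindrome
  [3:6] "eae" (len 3) => palindrome
Longest palindromic substring: "cbc" with length 3

3


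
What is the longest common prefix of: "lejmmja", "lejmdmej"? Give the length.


Words: lejmmja, lejmdmej
  Position 0: all 'l' => match
  Position 1: all 'e' => match
  Position 2: all 'j' => match
  Position 3: all 'm' => match
  Position 4: ('m', 'd') => mismatch, stop
LCP = "lejm" (length 4)

4


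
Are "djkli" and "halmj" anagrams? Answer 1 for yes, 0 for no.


Strings: "djkli", "halmj"
Sorted first:  dijkl
Sorted second: ahjlm
Differ at position 0: 'd' vs 'a' => not anagrams

0


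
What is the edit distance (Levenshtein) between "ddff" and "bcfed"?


Computing edit distance: "ddff" -> "bcfed"
DP table:
           b    c    f    e    d
      0    1    2    3    4    5
  d   1    1    2    3    4    4
  d   2    2    2    3    4    4
  f   3    3    3    2    3    4
  f   4    4    4    3    3    4
Edit distance = dp[4][5] = 4

4


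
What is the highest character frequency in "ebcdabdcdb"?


Input: ebcdabdcdb
Character counts:
  'a': 1
  'b': 3
  'c': 2
  'd': 3
  'e': 1
Maximum frequency: 3

3


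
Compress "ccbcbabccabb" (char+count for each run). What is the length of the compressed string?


Input: ccbcbabccabb
Runs:
  'c' x 2 => "c2"
  'b' x 1 => "b1"
  'c' x 1 => "c1"
  'b' x 1 => "b1"
  'a' x 1 => "a1"
  'b' x 1 => "b1"
  'c' x 2 => "c2"
  'a' x 1 => "a1"
  'b' x 2 => "b2"
Compressed: "c2b1c1b1a1b1c2a1b2"
Compressed length: 18

18


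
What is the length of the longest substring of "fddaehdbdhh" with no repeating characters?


Input: "fddaehdbdhh"
Sliding window (track last position of each char):
  Position 0 ('f'): window [0,0] length 1 -- new best
  Position 1 ('d'): window [0,1] length 2 -- new best
  Position 2 ('d'): repeat (last at 1), move window start to 2
  Position 2 ('d'): window [2,2] length 1
  Position 3 ('a'): window [2,3] length 2
  Position 4 ('e'): window [2,4] length 3 -- new best
  Position 5 ('h'): window [2,5] length 4 -- new best
  Position 6 ('d'): repeat (last at 2), move window start to 3
  Position 6 ('d'): window [3,6] length 4
  Position 7 ('b'): window [3,7] length 5 -- new best
  Position 8 ('d'): repeat (last at 6), move window start to 7
  Position 8 ('d'): window [7,8] length 2
  Position 9 ('h'): window [7,9] length 3
  Position 10 ('h'): repeat (last at 9), move window start to 10
  Position 10 ('h'): window [10,10] length 1
Longest substring with no repeats: "aehdb" with length 5

5


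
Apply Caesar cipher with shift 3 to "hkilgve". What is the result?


Caesar cipher: shift "hkilgve" by 3
  'h' (pos 7) + 3 = pos 10 = 'k'
  'k' (pos 10) + 3 = pos 13 = 'n'
  'i' (pos 8) + 3 = pos 11 = 'l'
  'l' (pos 11) + 3 = pos 14 = 'o'
  'g' (pos 6) + 3 = pos 9 = 'j'
  'v' (pos 21) + 3 = pos 24 = 'y'
  'e' (pos 4) + 3 = pos 7 = 'h'
Result: knlojyh

knlojyh


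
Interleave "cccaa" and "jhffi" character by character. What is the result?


Interleaving "cccaa" and "jhffi":
  Position 0: 'c' from first, 'j' from second => "cj"
  Position 1: 'c' from first, 'h' from second => "ch"
  Position 2: 'c' from first, 'f' from second => "cf"
  Position 3: 'a' from first, 'f' from second => "af"
  Position 4: 'a' from first, 'i' from second => "ai"
Result: cjchcfafai

cjchcfafai


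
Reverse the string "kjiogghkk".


Input: kjiogghkk
Reading characters right to left:
  Position 8: 'k'
  Position 7: 'k'
  Position 6: 'h'
  Position 5: 'g'
  Position 4: 'g'
  Position 3: 'o'
  Position 2: 'i'
  Position 1: 'j'
  Position 0: 'k'
Reversed: kkhggoijk

kkhggoijk


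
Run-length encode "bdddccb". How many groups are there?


Input: bdddccb
Scanning for consecutive runs:
  Group 1: 'b' x 1 (positions 0-0)
  Group 2: 'd' x 3 (positions 1-3)
  Group 3: 'c' x 2 (positions 4-5)
  Group 4: 'b' x 1 (positions 6-6)
Total groups: 4

4


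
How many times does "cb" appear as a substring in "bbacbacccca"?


Searching for "cb" in "bbacbacccca"
Scanning each position:
  Position 0: "bb" => no
  Position 1: "ba" => no
  Position 2: "ac" => no
  Position 3: "cb" => MATCH
  Position 4: "ba" => no
  Position 5: "ac" => no
  Position 6: "cc" => no
  Position 7: "cc" => no
  Position 8: "cc" => no
  Position 9: "ca" => no
Total occurrences: 1

1


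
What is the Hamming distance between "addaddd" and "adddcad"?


Comparing "addaddd" and "adddcad" position by position:
  Position 0: 'a' vs 'a' => same
  Position 1: 'd' vs 'd' => same
  Position 2: 'd' vs 'd' => same
  Position 3: 'a' vs 'd' => differ
  Position 4: 'd' vs 'c' => differ
  Position 5: 'd' vs 'a' => differ
  Position 6: 'd' vs 'd' => same
Total differences (Hamming distance): 3

3


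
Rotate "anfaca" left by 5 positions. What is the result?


Input: "anfaca", rotate left by 5
First 5 characters: "anfac"
Remaining characters: "a"
Concatenate remaining + first: "a" + "anfac" = "aanfac"

aanfac


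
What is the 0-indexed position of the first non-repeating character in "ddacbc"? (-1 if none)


Input: ddacbc
Character frequencies:
  'a': 1
  'b': 1
  'c': 2
  'd': 2
Scanning left to right for freq == 1:
  Position 0 ('d'): freq=2, skip
  Position 1 ('d'): freq=2, skip
  Position 2 ('a'): unique! => answer = 2

2


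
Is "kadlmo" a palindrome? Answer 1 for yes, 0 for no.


Input: kadlmo
Reversed: omldak
  Compare pos 0 ('k') with pos 5 ('o'): MISMATCH
  Compare pos 1 ('a') with pos 4 ('m'): MISMATCH
  Compare pos 2 ('d') with pos 3 ('l'): MISMATCH
Result: not a palindrome

0


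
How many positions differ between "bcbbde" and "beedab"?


Comparing "bcbbde" and "beedab" position by position:
  Position 0: 'b' vs 'b' => same
  Position 1: 'c' vs 'e' => DIFFER
  Position 2: 'b' vs 'e' => DIFFER
  Position 3: 'b' vs 'd' => DIFFER
  Position 4: 'd' vs 'a' => DIFFER
  Position 5: 'e' vs 'b' => DIFFER
Positions that differ: 5

5


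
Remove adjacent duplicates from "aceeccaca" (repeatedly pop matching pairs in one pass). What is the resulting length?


Input: aceeccaca
Stack-based adjacent duplicate removal:
  Read 'a': push. Stack: a
  Read 'c': push. Stack: ac
  Read 'e': push. Stack: ace
  Read 'e': matches stack top 'e' => pop. Stack: ac
  Read 'c': matches stack top 'c' => pop. Stack: a
  Read 'c': push. Stack: ac
  Read 'a': push. Stack: aca
  Read 'c': push. Stack: acac
  Read 'a': push. Stack: acaca
Final stack: "acaca" (length 5)

5


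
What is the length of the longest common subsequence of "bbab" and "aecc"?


LCS of "bbab" and "aecc"
DP table:
           a    e    c    c
      0    0    0    0    0
  b   0    0    0    0    0
  b   0    0    0    0    0
  a   0    1    1    1    1
  b   0    1    1    1    1
LCS length = dp[4][4] = 1

1


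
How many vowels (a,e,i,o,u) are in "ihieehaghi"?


Input: ihieehaghi
Checking each character:
  'i' at position 0: vowel (running total: 1)
  'h' at position 1: consonant
  'i' at position 2: vowel (running total: 2)
  'e' at position 3: vowel (running total: 3)
  'e' at position 4: vowel (running total: 4)
  'h' at position 5: consonant
  'a' at position 6: vowel (running total: 5)
  'g' at position 7: consonant
  'h' at position 8: consonant
  'i' at position 9: vowel (running total: 6)
Total vowels: 6

6


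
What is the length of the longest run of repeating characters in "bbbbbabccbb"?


Input: "bbbbbabccbb"
Scanning for longest run:
  Position 1 ('b'): continues run of 'b', length=2
  Position 2 ('b'): continues run of 'b', length=3
  Position 3 ('b'): continues run of 'b', length=4
  Position 4 ('b'): continues run of 'b', length=5
  Position 5 ('a'): new char, reset run to 1
  Position 6 ('b'): new char, reset run to 1
  Position 7 ('c'): new char, reset run to 1
  Position 8 ('c'): continues run of 'c', length=2
  Position 9 ('b'): new char, reset run to 1
  Position 10 ('b'): continues run of 'b', length=2
Longest run: 'b' with length 5

5


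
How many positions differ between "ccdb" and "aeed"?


Comparing "ccdb" and "aeed" position by position:
  Position 0: 'c' vs 'a' => DIFFER
  Position 1: 'c' vs 'e' => DIFFER
  Position 2: 'd' vs 'e' => DIFFER
  Position 3: 'b' vs 'd' => DIFFER
Positions that differ: 4

4


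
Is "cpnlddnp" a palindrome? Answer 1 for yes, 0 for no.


Input: cpnlddnp
Reversed: pnddlnpc
  Compare pos 0 ('c') with pos 7 ('p'): MISMATCH
  Compare pos 1 ('p') with pos 6 ('n'): MISMATCH
  Compare pos 2 ('n') with pos 5 ('d'): MISMATCH
  Compare pos 3 ('l') with pos 4 ('d'): MISMATCH
Result: not a palindrome

0


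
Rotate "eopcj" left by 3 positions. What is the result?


Input: "eopcj", rotate left by 3
First 3 characters: "eop"
Remaining characters: "cj"
Concatenate remaining + first: "cj" + "eop" = "cjeop"

cjeop


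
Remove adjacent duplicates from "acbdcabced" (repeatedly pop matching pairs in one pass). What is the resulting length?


Input: acbdcabced
Stack-based adjacent duplicate removal:
  Read 'a': push. Stack: a
  Read 'c': push. Stack: ac
  Read 'b': push. Stack: acb
  Read 'd': push. Stack: acbd
  Read 'c': push. Stack: acbdc
  Read 'a': push. Stack: acbdca
  Read 'b': push. Stack: acbdcab
  Read 'c': push. Stack: acbdcabc
  Read 'e': push. Stack: acbdcabce
  Read 'd': push. Stack: acbdcabced
Final stack: "acbdcabced" (length 10)

10


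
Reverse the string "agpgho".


Input: agpgho
Reading characters right to left:
  Position 5: 'o'
  Position 4: 'h'
  Position 3: 'g'
  Position 2: 'p'
  Position 1: 'g'
  Position 0: 'a'
Reversed: ohgpga

ohgpga


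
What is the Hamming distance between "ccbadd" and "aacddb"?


Comparing "ccbadd" and "aacddb" position by position:
  Position 0: 'c' vs 'a' => differ
  Position 1: 'c' vs 'a' => differ
  Position 2: 'b' vs 'c' => differ
  Position 3: 'a' vs 'd' => differ
  Position 4: 'd' vs 'd' => same
  Position 5: 'd' vs 'b' => differ
Total differences (Hamming distance): 5

5


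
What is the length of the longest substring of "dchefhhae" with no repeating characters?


Input: "dchefhhae"
Sliding window (track last position of each char):
  Position 0 ('d'): window [0,0] length 1 -- new best
  Position 1 ('c'): window [0,1] length 2 -- new best
  Position 2 ('h'): window [0,2] length 3 -- new best
  Position 3 ('e'): window [0,3] length 4 -- new best
  Position 4 ('f'): window [0,4] length 5 -- new best
  Position 5 ('h'): repeat (last at 2), move window start to 3
  Position 5 ('h'): window [3,5] length 3
  Position 6 ('h'): repeat (last at 5), move window start to 6
  Position 6 ('h'): window [6,6] length 1
  Position 7 ('a'): window [6,7] length 2
  Position 8 ('e'): window [6,8] length 3
Longest substring with no repeats: "dchef" with length 5

5


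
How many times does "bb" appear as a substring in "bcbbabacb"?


Searching for "bb" in "bcbbabacb"
Scanning each position:
  Position 0: "bc" => no
  Position 1: "cb" => no
  Position 2: "bb" => MATCH
  Position 3: "ba" => no
  Position 4: "ab" => no
  Position 5: "ba" => no
  Position 6: "ac" => no
  Position 7: "cb" => no
Total occurrences: 1

1


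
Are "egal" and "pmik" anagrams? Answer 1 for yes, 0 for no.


Strings: "egal", "pmik"
Sorted first:  aegl
Sorted second: ikmp
Differ at position 0: 'a' vs 'i' => not anagrams

0


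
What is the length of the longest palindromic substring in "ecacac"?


Input: "ecacac"
Checking substrings for palindromes:
  [1:6] "cacac" (len 5) => palindrome
  [1:4] "cac" (len 3) => palindrome
  [2:5] "aca" (len 3) => palindrome
  [3:6] "cac" (len 3) => palindrome
Longest palindromic substring: "cacac" with length 5

5


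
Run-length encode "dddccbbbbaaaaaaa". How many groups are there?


Input: dddccbbbbaaaaaaa
Scanning for consecutive runs:
  Group 1: 'd' x 3 (positions 0-2)
  Group 2: 'c' x 2 (positions 3-4)
  Group 3: 'b' x 4 (positions 5-8)
  Group 4: 'a' x 7 (positions 9-15)
Total groups: 4

4


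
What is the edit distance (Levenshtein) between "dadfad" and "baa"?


Computing edit distance: "dadfad" -> "baa"
DP table:
           b    a    a
      0    1    2    3
  d   1    1    2    3
  a   2    2    1    2
  d   3    3    2    2
  f   4    4    3    3
  a   5    5    4    3
  d   6    6    5    4
Edit distance = dp[6][3] = 4

4


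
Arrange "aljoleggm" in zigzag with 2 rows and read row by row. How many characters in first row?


Zigzag "aljoleggm" into 2 rows:
Placing characters:
  'a' => row 0
  'l' => row 1
  'j' => row 0
  'o' => row 1
  'l' => row 0
  'e' => row 1
  'g' => row 0
  'g' => row 1
  'm' => row 0
Rows:
  Row 0: "ajlgm"
  Row 1: "loeg"
First row length: 5

5


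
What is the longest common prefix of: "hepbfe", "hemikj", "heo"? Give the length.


Words: hepbfe, hemikj, heo
  Position 0: all 'h' => match
  Position 1: all 'e' => match
  Position 2: ('p', 'm', 'o') => mismatch, stop
LCP = "he" (length 2)

2


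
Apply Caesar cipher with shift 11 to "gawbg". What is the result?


Caesar cipher: shift "gawbg" by 11
  'g' (pos 6) + 11 = pos 17 = 'r'
  'a' (pos 0) + 11 = pos 11 = 'l'
  'w' (pos 22) + 11 = pos 7 = 'h'
  'b' (pos 1) + 11 = pos 12 = 'm'
  'g' (pos 6) + 11 = pos 17 = 'r'
Result: rlhmr

rlhmr


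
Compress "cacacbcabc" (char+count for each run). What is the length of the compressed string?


Input: cacacbcabc
Runs:
  'c' x 1 => "c1"
  'a' x 1 => "a1"
  'c' x 1 => "c1"
  'a' x 1 => "a1"
  'c' x 1 => "c1"
  'b' x 1 => "b1"
  'c' x 1 => "c1"
  'a' x 1 => "a1"
  'b' x 1 => "b1"
  'c' x 1 => "c1"
Compressed: "c1a1c1a1c1b1c1a1b1c1"
Compressed length: 20

20


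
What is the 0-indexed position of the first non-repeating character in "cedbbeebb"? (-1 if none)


Input: cedbbeebb
Character frequencies:
  'b': 4
  'c': 1
  'd': 1
  'e': 3
Scanning left to right for freq == 1:
  Position 0 ('c'): unique! => answer = 0

0


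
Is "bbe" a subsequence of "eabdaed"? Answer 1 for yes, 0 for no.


Check if "bbe" is a subsequence of "eabdaed"
Greedy scan:
  Position 0 ('e'): no match needed
  Position 1 ('a'): no match needed
  Position 2 ('b'): matches sub[0] = 'b'
  Position 3 ('d'): no match needed
  Position 4 ('a'): no match needed
  Position 5 ('e'): no match needed
  Position 6 ('d'): no match needed
Only matched 1/3 characters => not a subsequence

0


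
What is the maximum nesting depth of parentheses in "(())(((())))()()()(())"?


Input: "(())(((())))()()()(())"
Tracking depth:
  Position 0 '(': depth becomes 1
  Position 1 '(': depth becomes 2
  Position 2 ')': depth becomes 1
  Position 3 ')': depth becomes 0
  Position 4 '(': depth becomes 1
  Position 5 '(': depth becomes 2
  Position 6 '(': depth becomes 3
  Position 7 '(': depth becomes 4
  Position 8 ')': depth becomes 3
  Position 9 ')': depth becomes 2
  Position 10 ')': depth becomes 1
  Position 11 ')': depth becomes 0
  Position 12 '(': depth becomes 1
  Position 13 ')': depth becomes 0
  Position 14 '(': depth becomes 1
  Position 15 ')': depth becomes 0
  Position 16 '(': depth becomes 1
  Position 17 ')': depth becomes 0
  Position 18 '(': depth becomes 1
  Position 19 '(': depth becomes 2
  Position 20 ')': depth becomes 1
  Position 21 ')': depth becomes 0
Maximum depth reached: 4

4


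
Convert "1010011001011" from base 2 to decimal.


Input: "1010011001011" in base 2
Positional expansion:
  Digit '1' (value 1) x 2^12 = 4096
  Digit '0' (value 0) x 2^11 = 0
  Digit '1' (value 1) x 2^10 = 1024
  Digit '0' (value 0) x 2^9 = 0
  Digit '0' (value 0) x 2^8 = 0
  Digit '1' (value 1) x 2^7 = 128
  Digit '1' (value 1) x 2^6 = 64
  Digit '0' (value 0) x 2^5 = 0
  Digit '0' (value 0) x 2^4 = 0
  Digit '1' (value 1) x 2^3 = 8
  Digit '0' (value 0) x 2^2 = 0
  Digit '1' (value 1) x 2^1 = 2
  Digit '1' (value 1) x 2^0 = 1
Sum = 5323

5323


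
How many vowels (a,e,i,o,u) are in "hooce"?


Input: hooce
Checking each character:
  'h' at position 0: consonant
  'o' at position 1: vowel (running total: 1)
  'o' at position 2: vowel (running total: 2)
  'c' at position 3: consonant
  'e' at position 4: vowel (running total: 3)
Total vowels: 3

3


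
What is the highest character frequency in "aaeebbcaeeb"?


Input: aaeebbcaeeb
Character counts:
  'a': 3
  'b': 3
  'c': 1
  'e': 4
Maximum frequency: 4

4


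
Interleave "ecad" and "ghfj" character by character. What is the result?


Interleaving "ecad" and "ghfj":
  Position 0: 'e' from first, 'g' from second => "eg"
  Position 1: 'c' from first, 'h' from second => "ch"
  Position 2: 'a' from first, 'f' from second => "af"
  Position 3: 'd' from first, 'j' from second => "dj"
Result: egchafdj

egchafdj


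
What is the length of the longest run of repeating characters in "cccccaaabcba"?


Input: "cccccaaabcba"
Scanning for longest run:
  Position 1 ('c'): continues run of 'c', length=2
  Position 2 ('c'): continues run of 'c', length=3
  Position 3 ('c'): continues run of 'c', length=4
  Position 4 ('c'): continues run of 'c', length=5
  Position 5 ('a'): new char, reset run to 1
  Position 6 ('a'): continues run of 'a', length=2
  Position 7 ('a'): continues run of 'a', length=3
  Position 8 ('b'): new char, reset run to 1
  Position 9 ('c'): new char, reset run to 1
  Position 10 ('b'): new char, reset run to 1
  Position 11 ('a'): new char, reset run to 1
Longest run: 'c' with length 5

5


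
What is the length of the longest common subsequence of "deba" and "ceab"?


LCS of "deba" and "ceab"
DP table:
           c    e    a    b
      0    0    0    0    0
  d   0    0    0    0    0
  e   0    0    1    1    1
  b   0    0    1    1    2
  a   0    0    1    2    2
LCS length = dp[4][4] = 2

2


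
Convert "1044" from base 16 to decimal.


Input: "1044" in base 16
Positional expansion:
  Digit '1' (value 1) x 16^3 = 4096
  Digit '0' (value 0) x 16^2 = 0
  Digit '4' (value 4) x 16^1 = 64
  Digit '4' (value 4) x 16^0 = 4
Sum = 4164

4164


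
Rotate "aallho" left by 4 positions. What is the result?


Input: "aallho", rotate left by 4
First 4 characters: "aall"
Remaining characters: "ho"
Concatenate remaining + first: "ho" + "aall" = "hoaall"

hoaall


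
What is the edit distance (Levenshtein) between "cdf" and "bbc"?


Computing edit distance: "cdf" -> "bbc"
DP table:
           b    b    c
      0    1    2    3
  c   1    1    2    2
  d   2    2    2    3
  f   3    3    3    3
Edit distance = dp[3][3] = 3

3


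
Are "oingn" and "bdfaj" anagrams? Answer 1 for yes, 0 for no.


Strings: "oingn", "bdfaj"
Sorted first:  ginno
Sorted second: abdfj
Differ at position 0: 'g' vs 'a' => not anagrams

0


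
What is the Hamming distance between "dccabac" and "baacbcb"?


Comparing "dccabac" and "baacbcb" position by position:
  Position 0: 'd' vs 'b' => differ
  Position 1: 'c' vs 'a' => differ
  Position 2: 'c' vs 'a' => differ
  Position 3: 'a' vs 'c' => differ
  Position 4: 'b' vs 'b' => same
  Position 5: 'a' vs 'c' => differ
  Position 6: 'c' vs 'b' => differ
Total differences (Hamming distance): 6

6


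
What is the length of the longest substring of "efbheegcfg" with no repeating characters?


Input: "efbheegcfg"
Sliding window (track last position of each char):
  Position 0 ('e'): window [0,0] length 1 -- new best
  Position 1 ('f'): window [0,1] length 2 -- new best
  Position 2 ('b'): window [0,2] length 3 -- new best
  Position 3 ('h'): window [0,3] length 4 -- new best
  Position 4 ('e'): repeat (last at 0), move window start to 1
  Position 4 ('e'): window [1,4] length 4
  Position 5 ('e'): repeat (last at 4), move window start to 5
  Position 5 ('e'): window [5,5] length 1
  Position 6 ('g'): window [5,6] length 2
  Position 7 ('c'): window [5,7] length 3
  Position 8 ('f'): window [5,8] length 4
  Position 9 ('g'): repeat (last at 6), move window start to 7
  Position 9 ('g'): window [7,9] length 3
Longest substring with no repeats: "efbh" with length 4

4


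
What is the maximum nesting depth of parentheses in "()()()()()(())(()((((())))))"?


Input: "()()()()()(())(()((((())))))"
Tracking depth:
  Position 0 '(': depth becomes 1
  Position 1 ')': depth becomes 0
  Position 2 '(': depth becomes 1
  Position 3 ')': depth becomes 0
  Position 4 '(': depth becomes 1
  Position 5 ')': depth becomes 0
  Position 6 '(': depth becomes 1
  Position 7 ')': depth becomes 0
  Position 8 '(': depth becomes 1
  Position 9 ')': depth becomes 0
  Position 10 '(': depth becomes 1
  Position 11 '(': depth becomes 2
  Position 12 ')': depth becomes 1
  Position 13 ')': depth becomes 0
  Position 14 '(': depth becomes 1
  Position 15 '(': depth becomes 2
  Position 16 ')': depth becomes 1
  Position 17 '(': depth becomes 2
  Position 18 '(': depth becomes 3
  Position 19 '(': depth becomes 4
  Position 20 '(': depth becomes 5
  Position 21 '(': depth becomes 6
  Position 22 ')': depth becomes 5
  Position 23 ')': depth becomes 4
  Position 24 ')': depth becomes 3
  Position 25 ')': depth becomes 2
  Position 26 ')': depth becomes 1
  Position 27 ')': depth becomes 0
Maximum depth reached: 6

6


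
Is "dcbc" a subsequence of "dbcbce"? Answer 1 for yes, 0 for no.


Check if "dcbc" is a subsequence of "dbcbce"
Greedy scan:
  Position 0 ('d'): matches sub[0] = 'd'
  Position 1 ('b'): no match needed
  Position 2 ('c'): matches sub[1] = 'c'
  Position 3 ('b'): matches sub[2] = 'b'
  Position 4 ('c'): matches sub[3] = 'c'
  Position 5 ('e'): no match needed
All 4 characters matched => is a subsequence

1


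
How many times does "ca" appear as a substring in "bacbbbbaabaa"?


Searching for "ca" in "bacbbbbaabaa"
Scanning each position:
  Position 0: "ba" => no
  Position 1: "ac" => no
  Position 2: "cb" => no
  Position 3: "bb" => no
  Position 4: "bb" => no
  Position 5: "bb" => no
  Position 6: "ba" => no
  Position 7: "aa" => no
  Position 8: "ab" => no
  Position 9: "ba" => no
  Position 10: "aa" => no
Total occurrences: 0

0
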